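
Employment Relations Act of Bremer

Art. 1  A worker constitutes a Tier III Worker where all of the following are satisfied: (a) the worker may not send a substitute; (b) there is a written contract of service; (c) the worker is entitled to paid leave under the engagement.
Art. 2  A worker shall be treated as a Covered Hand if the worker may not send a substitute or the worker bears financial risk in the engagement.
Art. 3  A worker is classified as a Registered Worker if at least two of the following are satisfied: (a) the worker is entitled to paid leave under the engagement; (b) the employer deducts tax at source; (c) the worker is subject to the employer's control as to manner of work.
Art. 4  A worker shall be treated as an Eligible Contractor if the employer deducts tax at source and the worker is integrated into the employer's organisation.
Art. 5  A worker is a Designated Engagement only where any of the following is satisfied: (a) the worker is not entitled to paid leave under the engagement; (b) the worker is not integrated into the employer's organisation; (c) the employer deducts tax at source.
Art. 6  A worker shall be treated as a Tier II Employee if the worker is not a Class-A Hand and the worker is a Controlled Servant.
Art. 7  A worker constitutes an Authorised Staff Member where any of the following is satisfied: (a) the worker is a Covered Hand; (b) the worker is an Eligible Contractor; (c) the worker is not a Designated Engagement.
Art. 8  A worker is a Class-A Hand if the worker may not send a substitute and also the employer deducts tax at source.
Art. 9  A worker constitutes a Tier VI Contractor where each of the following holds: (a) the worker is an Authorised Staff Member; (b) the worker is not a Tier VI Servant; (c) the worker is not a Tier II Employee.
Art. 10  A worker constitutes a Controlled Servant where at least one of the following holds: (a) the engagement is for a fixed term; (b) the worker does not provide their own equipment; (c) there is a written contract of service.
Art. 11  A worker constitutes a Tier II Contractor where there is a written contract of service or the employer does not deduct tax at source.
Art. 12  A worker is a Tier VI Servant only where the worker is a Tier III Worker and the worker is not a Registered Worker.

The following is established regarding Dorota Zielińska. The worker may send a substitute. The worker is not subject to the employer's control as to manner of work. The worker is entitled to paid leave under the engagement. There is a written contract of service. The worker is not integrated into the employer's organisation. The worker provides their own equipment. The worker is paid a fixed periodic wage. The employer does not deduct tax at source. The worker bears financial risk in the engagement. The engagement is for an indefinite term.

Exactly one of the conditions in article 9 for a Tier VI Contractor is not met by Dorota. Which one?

article 2 — Covered Hand: [the worker may not send a substitute? no] OR [the worker bears financial risk in the engagement? yes] → satisfied.
article 4 — Eligible Contractor: [the employer deducts tax at source? no] AND [the worker is integrated into the employer's organisation? no] → not satisfied.
article 5 — Designated Engagement: [the worker is not entitled to paid leave under the engagement? no] OR [the worker is not integrated into the employer's organisation? yes] OR [the employer deducts tax at source? no] → satisfied.
article 7 — Authorised Staff Member: [Covered Hand (article 2)? yes] OR [Eligible Contractor (article 4)? no] OR [not a Designated Engagement (article 5)? no] → satisfied.
article 1 — Tier III Worker: [the worker may not send a substitute? no] AND [there is a written contract of service? yes] AND [the worker is entitled to paid leave under the engagement? yes] → not satisfied.
article 3 — Registered Worker: the worker is entitled to paid leave under the engagement? yes; the employer deducts tax at source? no; the worker is subject to the employer's control as to manner of work? no — 1 of 3 hold (need ≥2) → not satisfied.
article 12 — Tier VI Servant: [Tier III Worker (article 1)? no] AND [not a Registered Worker (article 3)? yes] → not satisfied.
article 8 — Class-A Hand: [the worker may not send a substitute? no] AND [the employer deducts tax at source? no] → not satisfied.
article 10 — Controlled Servant: [the engagement is for a fixed term? no] OR [the worker does not provide their own equipment? no] OR [there is a written contract of service? yes] → satisfied.
article 6 — Tier II Employee: [not a Class-A Hand (article 8)? yes] AND [Controlled Servant (article 10)? yes] → satisfied.
article 9 — Tier VI Contractor: [Authorised Staff Member (article 7)? yes] AND [not a Tier VI Servant (article 12)? yes] AND [not a Tier II Employee (article 6)? no] → not satisfied.

Tier II Employee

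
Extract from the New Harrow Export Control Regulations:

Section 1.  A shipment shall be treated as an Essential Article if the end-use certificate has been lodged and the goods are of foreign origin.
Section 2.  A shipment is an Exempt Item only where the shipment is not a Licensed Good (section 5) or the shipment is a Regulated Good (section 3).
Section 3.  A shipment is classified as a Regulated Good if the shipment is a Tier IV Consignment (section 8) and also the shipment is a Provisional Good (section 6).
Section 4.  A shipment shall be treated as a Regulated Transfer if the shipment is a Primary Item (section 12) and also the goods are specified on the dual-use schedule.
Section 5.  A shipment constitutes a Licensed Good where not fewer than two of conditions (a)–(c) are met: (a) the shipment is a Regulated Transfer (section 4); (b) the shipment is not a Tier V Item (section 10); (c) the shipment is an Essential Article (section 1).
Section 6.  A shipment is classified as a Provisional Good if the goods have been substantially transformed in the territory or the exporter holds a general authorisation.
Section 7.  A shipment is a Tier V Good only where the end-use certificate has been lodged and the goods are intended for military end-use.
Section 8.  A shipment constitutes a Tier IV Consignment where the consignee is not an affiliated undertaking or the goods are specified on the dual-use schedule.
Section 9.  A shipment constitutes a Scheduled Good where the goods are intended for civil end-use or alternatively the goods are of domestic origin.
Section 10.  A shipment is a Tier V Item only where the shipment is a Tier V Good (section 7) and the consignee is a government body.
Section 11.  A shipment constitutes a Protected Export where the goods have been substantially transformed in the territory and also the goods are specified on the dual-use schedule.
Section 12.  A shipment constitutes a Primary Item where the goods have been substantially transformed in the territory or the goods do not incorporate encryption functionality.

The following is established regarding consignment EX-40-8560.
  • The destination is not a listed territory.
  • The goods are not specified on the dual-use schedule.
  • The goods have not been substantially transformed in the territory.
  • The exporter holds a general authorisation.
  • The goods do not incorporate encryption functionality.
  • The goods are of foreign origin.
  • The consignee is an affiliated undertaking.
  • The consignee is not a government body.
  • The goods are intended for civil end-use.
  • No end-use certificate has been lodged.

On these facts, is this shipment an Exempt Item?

Yes

section 12 — Primary Item: [the goods have been substantially transformed in the territory? no] OR [the goods do not incorporate encryption functionality? yes] → satisfied.
section 4 — Regulated Transfer: [Primary Item (section 12)? yes] AND [the goods are specified on the dual-use schedule? no] → not satisfied.
section 7 — Tier V Good: [the end-use certificate has been lodged? no] AND [the goods are intended for military end-use? no] → not satisfied.
section 10 — Tier V Item: [Tier V Good (section 7)? no] AND [the consignee is a government body? no] → not satisfied.
section 1 — Essential Article: [the end-use certificate has been lodged? no] AND [the goods are of foreign origin? yes] → not satisfied.
section 5 — Licensed Good: Regulated Transfer (section 4)? no; not a Tier V Item (section 10)? yes; Essential Article (section 1)? no — 1 of 3 hold (need ≥2) → not satisfied.
section 8 — Tier IV Consignment: [the consignee is not an affiliated undertaking? no] OR [the goods are specified on the dual-use schedule? no] → not satisfied.
section 6 — Provisional Good: [the goods have been substantially transformed in the territory? no] OR [the exporter holds a general authorisation? yes] → satisfied.
section 3 — Regulated Good: [Tier IV Consignment (section 8)? no] AND [Provisional Good (section 6)? yes] → not satisfied.
section 2 — Exempt Item: [not a Licensed Good (section 5)? yes] OR [Regulated Good (section 3)? no] → satisfied.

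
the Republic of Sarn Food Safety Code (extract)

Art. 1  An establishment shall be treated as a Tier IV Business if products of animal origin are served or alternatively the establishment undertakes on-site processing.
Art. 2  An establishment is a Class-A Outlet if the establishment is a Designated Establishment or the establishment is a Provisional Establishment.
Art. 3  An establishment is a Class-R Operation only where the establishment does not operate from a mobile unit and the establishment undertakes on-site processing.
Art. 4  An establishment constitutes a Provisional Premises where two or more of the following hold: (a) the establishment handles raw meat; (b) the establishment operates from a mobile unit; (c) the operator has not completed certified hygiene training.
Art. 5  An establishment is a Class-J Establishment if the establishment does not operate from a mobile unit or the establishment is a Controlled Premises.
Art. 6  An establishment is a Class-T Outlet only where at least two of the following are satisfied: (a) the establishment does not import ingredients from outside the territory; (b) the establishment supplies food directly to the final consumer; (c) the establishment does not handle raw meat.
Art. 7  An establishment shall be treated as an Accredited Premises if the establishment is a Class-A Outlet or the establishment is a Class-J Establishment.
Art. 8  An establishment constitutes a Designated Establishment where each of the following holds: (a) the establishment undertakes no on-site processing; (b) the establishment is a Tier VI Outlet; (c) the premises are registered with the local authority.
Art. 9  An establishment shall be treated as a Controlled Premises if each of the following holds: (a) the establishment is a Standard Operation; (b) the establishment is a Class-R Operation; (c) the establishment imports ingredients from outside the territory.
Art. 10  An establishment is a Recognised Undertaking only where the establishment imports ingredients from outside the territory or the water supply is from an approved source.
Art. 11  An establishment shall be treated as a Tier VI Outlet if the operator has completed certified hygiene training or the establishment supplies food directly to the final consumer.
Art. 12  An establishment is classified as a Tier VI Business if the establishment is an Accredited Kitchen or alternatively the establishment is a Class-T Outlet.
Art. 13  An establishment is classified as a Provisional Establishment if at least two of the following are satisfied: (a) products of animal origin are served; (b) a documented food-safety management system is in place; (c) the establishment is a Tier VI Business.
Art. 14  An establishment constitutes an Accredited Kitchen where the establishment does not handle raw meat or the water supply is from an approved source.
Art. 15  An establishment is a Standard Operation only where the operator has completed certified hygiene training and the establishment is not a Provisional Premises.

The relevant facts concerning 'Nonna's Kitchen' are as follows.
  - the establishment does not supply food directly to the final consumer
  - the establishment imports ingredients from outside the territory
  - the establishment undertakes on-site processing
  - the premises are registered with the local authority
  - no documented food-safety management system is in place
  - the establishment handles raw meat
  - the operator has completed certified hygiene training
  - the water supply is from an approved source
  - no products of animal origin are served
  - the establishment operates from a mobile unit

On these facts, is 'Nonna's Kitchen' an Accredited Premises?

article 11 — Tier VI Outlet: [the operator has completed certified hygiene training? yes] OR [the establishment supplies food directly to the final consumer? no] → satisfied.
article 8 — Designated Establishment: [the establishment undertakes no on-site processing? no] AND [Tier VI Outlet (article 11)? yes] AND [the premises are registered with the local authority? yes] → not satisfied.
article 14 — Accredited Kitchen: [the establishment does not handle raw meat? no] OR [the water supply is from an approved source? yes] → satisfied.
article 6 — Class-T Outlet: the establishment does not import ingredients from outside the territory? no; the establishment supplies food directly to the final consumer? no; the establishment does not handle raw meat? no — 0 of 3 hold (need ≥2) → not satisfied.
article 12 — Tier VI Business: [Accredited Kitchen (article 14)? yes] OR [Class-T Outlet (article 6)? no] → satisfied.
article 13 — Provisional Establishment: products of animal origin are served? no; a documented food-safety management system is in place? no; Tier VI Business (article 12)? yes — 1 of 3 hold (need ≥2) → not satisfied.
article 2 — Class-A Outlet: [Designated Establishment (article 8)? no] OR [Provisional Establishment (article 13)? no] → not satisfied.
article 4 — Provisional Premises: the establishment handles raw meat? yes; the establishment operates from a mobile unit? yes; the operator has not completed certified hygiene training? no — 2 of 3 hold (need ≥2) → satisfied.
article 15 — Standard Operation: [the operator has completed certified hygiene training? yes] AND [not a Provisional Premises (article 4)? no] → not satisfied.
article 3 — Class-R Operation: [the establishment does not operate from a mobile unit? no] AND [the establishment undertakes on-site processing? yes] → not satisfied.
article 9 — Controlled Premises: [Standard Operation (article 15)? no] AND [Class-R Operation (article 3)? no] AND [the establishment imports ingredients from outside the territory? yes] → not satisfied.
article 5 — Class-J Establishment: [the establishment does not operate from a mobile unit? no] OR [Controlled Premises (article 9)? no] → not satisfied.
article 7 — Accredited Premises: [Class-A Outlet (article 2)? no] OR [Class-J Establishment (article 5)? no] → not satisfied.

No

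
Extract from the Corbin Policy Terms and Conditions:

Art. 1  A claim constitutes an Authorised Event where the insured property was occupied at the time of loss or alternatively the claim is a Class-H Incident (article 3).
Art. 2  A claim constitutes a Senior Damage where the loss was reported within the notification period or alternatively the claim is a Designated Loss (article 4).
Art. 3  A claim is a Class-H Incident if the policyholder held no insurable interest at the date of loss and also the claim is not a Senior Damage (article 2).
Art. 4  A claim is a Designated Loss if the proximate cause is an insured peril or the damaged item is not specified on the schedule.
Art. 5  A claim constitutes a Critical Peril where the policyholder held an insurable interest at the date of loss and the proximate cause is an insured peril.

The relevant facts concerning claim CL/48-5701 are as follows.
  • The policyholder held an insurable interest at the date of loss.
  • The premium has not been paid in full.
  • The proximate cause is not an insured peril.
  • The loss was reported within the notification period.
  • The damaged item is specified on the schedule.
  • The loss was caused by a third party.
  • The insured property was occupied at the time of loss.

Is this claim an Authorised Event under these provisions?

article 4 — Designated Loss: [the proximate cause is an insured peril? no] OR [the damaged item is not specified on the schedule? no] → not satisfied.
article 2 — Senior Damage: [the loss was reported within the notification period? yes] OR [Designated Loss (article 4)? no] → satisfied.
article 3 — Class-H Incident: [the policyholder held no insurable interest at the date of loss? no] AND [not a Senior Damage (article 2)? no] → not satisfied.
article 1 — Authorised Event: [the insured property was occupied at the time of loss? yes] OR [Class-H Incident (article 3)? no] → satisfied.

Yes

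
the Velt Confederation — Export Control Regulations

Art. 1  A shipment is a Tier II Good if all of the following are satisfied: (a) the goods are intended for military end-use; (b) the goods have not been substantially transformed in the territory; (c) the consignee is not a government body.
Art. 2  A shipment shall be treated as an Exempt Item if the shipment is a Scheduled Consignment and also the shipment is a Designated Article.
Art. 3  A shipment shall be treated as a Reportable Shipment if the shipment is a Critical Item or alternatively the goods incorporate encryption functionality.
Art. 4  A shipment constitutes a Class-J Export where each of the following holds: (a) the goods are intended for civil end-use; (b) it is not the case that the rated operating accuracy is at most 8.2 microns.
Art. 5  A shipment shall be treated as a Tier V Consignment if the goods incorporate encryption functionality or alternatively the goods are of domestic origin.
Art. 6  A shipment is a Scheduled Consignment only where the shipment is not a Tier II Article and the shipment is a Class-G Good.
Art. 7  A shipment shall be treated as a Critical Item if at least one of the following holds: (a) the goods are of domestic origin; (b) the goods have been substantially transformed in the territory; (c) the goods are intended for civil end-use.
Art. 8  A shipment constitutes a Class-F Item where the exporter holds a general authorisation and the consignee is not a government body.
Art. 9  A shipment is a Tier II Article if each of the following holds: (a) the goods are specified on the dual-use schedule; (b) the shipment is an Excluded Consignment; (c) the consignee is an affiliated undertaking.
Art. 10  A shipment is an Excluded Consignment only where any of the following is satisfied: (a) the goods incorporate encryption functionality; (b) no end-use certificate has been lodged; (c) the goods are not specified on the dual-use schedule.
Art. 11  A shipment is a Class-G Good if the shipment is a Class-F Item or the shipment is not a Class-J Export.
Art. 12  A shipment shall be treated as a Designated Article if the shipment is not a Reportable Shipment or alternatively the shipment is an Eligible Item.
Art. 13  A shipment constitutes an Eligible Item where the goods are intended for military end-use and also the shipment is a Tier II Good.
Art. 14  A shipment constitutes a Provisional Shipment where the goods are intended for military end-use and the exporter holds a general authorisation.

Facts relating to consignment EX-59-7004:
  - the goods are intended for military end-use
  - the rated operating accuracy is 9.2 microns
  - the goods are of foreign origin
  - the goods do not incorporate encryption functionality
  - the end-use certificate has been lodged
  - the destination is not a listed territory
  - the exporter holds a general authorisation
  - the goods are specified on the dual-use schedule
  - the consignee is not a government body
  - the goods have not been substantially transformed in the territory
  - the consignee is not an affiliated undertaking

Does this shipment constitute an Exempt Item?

Yes

Under article 10: the goods incorporate encryption functionality? no; or no end-use certificate has been lodged? no; or the goods are not specified on the dual-use schedule? no. So the shipment is not an Excluded Consignment.
Under article 9: the goods are specified on the dual-use schedule? yes; and Excluded Consignment (article 10)? no; and the consignee is an affiliated undertaking? no. So the shipment is not a Tier II Article.
Under article 8: the exporter holds a general authorisation? yes; and the consignee is not a government body? yes. So the shipment is a Class-F Item.
Under article 4: the goods are intended for civil end-use? no; and rated operating accuracy: 9.2 microns ≤ 8.2 microns? no, so negated condition yes. So the shipment is not a Class-J Export.
Under article 11: Class-F Item (article 8)? yes; or not a Class-J Export (article 4)? yes. So the shipment is a Class-G Good.
Under article 6: not a Tier II Article (article 9)? yes; and Class-G Good (article 11)? yes. So the shipment is a Scheduled Consignment.
Under article 7: the goods are of domestic origin? no; or the goods have been substantially transformed in the territory? no; or the goods are intended for civil end-use? no. So the shipment is not a Critical Item.
Under article 3: Critical Item (article 7)? no; or the goods incorporate encryption functionality? no. So the shipment is not a Reportable Shipment.
Under article 1: the goods are intended for military end-use? yes; and the goods have not been substantially transformed in the territory? yes; and the consignee is not a government body? yes. So the shipment is a Tier II Good.
Under article 13: the goods are intended for military end-use? yes; and Tier II Good (article 1)? yes. So the shipment is an Eligible Item.
Under article 12: not a Reportable Shipment (article 3)? yes; or Eligible Item (article 13)? yes. So the shipment is a Designated Article.
Under article 2: Scheduled Consignment (article 6)? yes; and Designated Article (article 12)? yes. So the shipment is an Exempt Item.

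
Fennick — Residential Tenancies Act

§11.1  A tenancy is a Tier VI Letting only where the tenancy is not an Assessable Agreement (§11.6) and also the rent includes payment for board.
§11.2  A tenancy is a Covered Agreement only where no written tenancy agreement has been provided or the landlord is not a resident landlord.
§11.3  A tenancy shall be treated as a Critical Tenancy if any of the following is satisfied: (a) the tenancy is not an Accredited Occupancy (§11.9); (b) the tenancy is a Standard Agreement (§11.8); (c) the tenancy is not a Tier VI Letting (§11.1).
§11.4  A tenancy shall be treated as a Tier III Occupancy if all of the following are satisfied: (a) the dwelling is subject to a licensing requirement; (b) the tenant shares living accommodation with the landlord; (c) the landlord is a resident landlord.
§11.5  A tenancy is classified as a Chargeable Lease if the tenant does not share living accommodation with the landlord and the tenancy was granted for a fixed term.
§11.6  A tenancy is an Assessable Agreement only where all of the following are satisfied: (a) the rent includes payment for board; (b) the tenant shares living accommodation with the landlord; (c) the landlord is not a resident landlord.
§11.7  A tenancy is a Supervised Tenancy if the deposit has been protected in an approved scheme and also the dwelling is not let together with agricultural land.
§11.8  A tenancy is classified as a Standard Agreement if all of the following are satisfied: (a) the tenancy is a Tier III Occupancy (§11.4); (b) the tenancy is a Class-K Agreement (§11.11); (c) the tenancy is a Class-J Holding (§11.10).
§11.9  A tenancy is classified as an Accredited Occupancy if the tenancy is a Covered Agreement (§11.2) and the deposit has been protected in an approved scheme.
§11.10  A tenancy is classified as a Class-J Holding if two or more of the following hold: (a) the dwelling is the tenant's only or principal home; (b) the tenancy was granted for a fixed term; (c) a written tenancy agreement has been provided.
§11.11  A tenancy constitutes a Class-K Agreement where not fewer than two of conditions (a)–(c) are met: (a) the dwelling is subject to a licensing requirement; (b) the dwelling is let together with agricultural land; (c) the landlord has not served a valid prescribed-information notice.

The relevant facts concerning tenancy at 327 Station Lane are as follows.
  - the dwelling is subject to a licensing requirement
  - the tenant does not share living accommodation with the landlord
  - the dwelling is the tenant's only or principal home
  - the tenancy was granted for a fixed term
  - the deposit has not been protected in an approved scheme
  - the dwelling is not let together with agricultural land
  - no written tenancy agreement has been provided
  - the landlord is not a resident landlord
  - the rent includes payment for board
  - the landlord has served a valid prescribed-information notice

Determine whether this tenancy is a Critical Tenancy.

Yes

Under §11.2: no written tenancy agreement has been provided? yes; or the landlord is not a resident landlord? yes. So the tenancy is a Covered Agreement.
Under §11.9: Covered Agreement (§11.2)? yes; and the deposit has been protected in an approved scheme? no. So the tenancy is not an Accredited Occupancy.
Under §11.4: the dwelling is subject to a licensing requirement? yes; and the tenant shares living accommodation with the landlord? no; and the landlord is a resident landlord? no. So the tenancy is not a Tier III Occupancy.
Under §11.11: the dwelling is subject to a licensing requirement? yes; the dwelling is let together with agricultural land? no; the landlord has not served a valid prescribed-information notice? no — 1 of 3 hold (need ≥2) → not satisfied.
Under §11.10: the dwelling is the tenant's only or principal home? yes; the tenancy was granted for a fixed term? yes; a written tenancy agreement has been provided? no — 2 of 3 hold (need ≥2) → satisfied.
Under §11.8: Tier III Occupancy (§11.4)? no; and Class-K Agreement (§11.11)? no; and Class-J Holding (§11.10)? yes. So the tenancy is not a Standard Agreement.
Under §11.6: the rent includes payment for board? yes; and the tenant shares living accommodation with the landlord? no; and the landlord is not a resident landlord? yes. So the tenancy is not an Assessable Agreement.
Under §11.1: not an Assessable Agreement (§11.6)? yes; and the rent includes payment for board? yes. So the tenancy is a Tier VI Letting.
Under §11.3: not an Accredited Occupancy (§11.9)? yes; or Standard Agreement (§11.8)? no; or not a Tier VI Letting (§11.1)? no. So the tenancy is a Critical Tenancy.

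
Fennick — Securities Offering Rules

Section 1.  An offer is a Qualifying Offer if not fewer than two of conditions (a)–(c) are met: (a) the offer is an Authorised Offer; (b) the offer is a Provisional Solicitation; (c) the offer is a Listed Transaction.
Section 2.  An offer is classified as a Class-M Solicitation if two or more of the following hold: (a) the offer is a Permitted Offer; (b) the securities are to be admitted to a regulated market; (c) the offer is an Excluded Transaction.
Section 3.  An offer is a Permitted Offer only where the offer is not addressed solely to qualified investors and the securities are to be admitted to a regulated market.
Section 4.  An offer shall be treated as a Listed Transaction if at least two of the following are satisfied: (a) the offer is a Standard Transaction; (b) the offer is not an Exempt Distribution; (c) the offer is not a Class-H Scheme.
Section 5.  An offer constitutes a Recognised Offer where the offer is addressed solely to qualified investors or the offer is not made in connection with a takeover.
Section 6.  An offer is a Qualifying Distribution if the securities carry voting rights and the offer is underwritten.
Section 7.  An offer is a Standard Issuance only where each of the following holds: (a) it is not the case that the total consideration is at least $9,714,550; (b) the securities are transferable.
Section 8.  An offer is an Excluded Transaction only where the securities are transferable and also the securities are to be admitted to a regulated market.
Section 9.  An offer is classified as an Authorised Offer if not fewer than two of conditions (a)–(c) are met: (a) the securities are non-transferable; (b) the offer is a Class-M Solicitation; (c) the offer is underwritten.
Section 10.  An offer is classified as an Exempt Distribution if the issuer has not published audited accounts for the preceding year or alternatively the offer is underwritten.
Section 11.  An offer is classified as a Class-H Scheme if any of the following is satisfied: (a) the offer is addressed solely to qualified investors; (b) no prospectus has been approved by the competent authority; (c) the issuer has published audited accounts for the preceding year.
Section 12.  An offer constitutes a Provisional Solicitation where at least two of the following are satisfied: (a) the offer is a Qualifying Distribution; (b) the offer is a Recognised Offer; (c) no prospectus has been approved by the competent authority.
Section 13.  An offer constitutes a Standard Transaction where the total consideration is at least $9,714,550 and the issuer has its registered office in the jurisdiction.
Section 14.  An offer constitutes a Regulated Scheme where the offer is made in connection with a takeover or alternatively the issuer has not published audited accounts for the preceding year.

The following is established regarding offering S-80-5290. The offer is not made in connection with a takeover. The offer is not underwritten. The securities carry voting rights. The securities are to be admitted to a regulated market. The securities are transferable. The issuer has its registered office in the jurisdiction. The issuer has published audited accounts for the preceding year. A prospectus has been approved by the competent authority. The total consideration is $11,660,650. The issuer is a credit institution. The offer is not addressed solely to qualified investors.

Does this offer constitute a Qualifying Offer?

Under section 3: the offer is not addressed solely to qualified investors? yes; and the securities are to be admitted to a regulated market? yes. So the offer is a Permitted Offer.
Under section 8: the securities are transferable? yes; and the securities are to be admitted to a regulated market? yes. So the offer is an Excluded Transaction.
Under section 2: Permitted Offer (section 3)? yes; the securities are to be admitted to a regulated market? yes; Excluded Transaction (section 8)? yes — 3 of 3 hold (need ≥2) → satisfied.
Under section 9: the securities are non-transferable? no; Class-M Solicitation (section 2)? yes; the offer is underwritten? no — 1 of 3 hold (need ≥2) → not satisfied.
Under section 6: the securities carry voting rights? yes; and the offer is underwritten? no. So the offer is not a Qualifying Distribution.
Under section 5: the offer is addressed solely to qualified investors? no; or the offer is not made in connection with a takeover? yes. So the offer is a Recognised Offer.
Under section 12: Qualifying Distribution (section 6)? no; Recognised Offer (section 5)? yes; no prospectus has been approved by the competent authority? no — 1 of 3 hold (need ≥2) → not satisfied.
Under section 13: total consideration: $11,660,650 ≥ $9,714,550? yes; and the issuer has its registered office in the jurisdiction? yes. So the offer is a Standard Transaction.
Under section 10: the issuer has not published audited accounts for the preceding year? no; or the offer is underwritten? no. So the offer is not an Exempt Distribution.
Under section 11: the offer is addressed solely to qualified investors? no; or no prospectus has been approved by the competent authority? no; or the issuer has published audited accounts for the preceding year? yes. So the offer is a Class-H Scheme.
Under section 4: Standard Transaction (section 13)? yes; not an Exempt Distribution (section 10)? yes; not a Class-H Scheme (section 11)? no — 2 of 3 hold (need ≥2) → satisfied.
Under section 1: Authorised Offer (section 9)? no; Provisional Solicitation (section 12)? no; Listed Transaction (section 4)? yes — 1 of 3 hold (need ≥2) → not satisfied.

No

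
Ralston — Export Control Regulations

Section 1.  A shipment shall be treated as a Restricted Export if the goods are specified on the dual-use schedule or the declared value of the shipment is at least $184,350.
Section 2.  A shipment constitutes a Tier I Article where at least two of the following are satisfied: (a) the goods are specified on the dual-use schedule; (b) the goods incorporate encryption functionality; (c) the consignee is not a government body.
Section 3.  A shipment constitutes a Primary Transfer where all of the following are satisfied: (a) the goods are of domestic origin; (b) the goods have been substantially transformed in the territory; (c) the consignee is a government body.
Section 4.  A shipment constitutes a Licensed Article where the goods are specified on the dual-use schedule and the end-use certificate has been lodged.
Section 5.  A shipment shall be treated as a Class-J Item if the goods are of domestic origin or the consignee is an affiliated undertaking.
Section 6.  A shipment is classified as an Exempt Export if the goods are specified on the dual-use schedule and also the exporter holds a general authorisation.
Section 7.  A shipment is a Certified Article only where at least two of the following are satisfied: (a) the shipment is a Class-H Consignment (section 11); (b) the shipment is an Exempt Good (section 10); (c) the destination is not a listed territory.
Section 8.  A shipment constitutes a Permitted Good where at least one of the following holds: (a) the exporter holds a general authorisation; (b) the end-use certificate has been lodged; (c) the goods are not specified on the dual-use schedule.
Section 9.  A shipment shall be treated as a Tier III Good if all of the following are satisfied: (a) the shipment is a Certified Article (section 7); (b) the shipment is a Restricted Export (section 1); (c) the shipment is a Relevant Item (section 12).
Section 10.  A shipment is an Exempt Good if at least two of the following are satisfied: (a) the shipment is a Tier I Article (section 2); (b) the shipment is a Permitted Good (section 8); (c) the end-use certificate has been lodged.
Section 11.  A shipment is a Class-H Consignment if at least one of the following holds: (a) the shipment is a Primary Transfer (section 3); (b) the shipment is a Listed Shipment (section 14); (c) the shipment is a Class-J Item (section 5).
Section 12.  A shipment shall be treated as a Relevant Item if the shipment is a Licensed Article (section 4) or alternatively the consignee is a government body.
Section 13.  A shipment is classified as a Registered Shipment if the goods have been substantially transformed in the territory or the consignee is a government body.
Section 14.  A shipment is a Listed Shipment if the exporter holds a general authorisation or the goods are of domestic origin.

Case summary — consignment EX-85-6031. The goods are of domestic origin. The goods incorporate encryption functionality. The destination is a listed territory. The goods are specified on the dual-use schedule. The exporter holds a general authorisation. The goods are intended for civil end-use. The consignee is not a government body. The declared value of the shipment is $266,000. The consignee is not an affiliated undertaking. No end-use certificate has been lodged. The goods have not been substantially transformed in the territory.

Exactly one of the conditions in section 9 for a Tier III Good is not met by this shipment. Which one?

Relevant Item

section 3 — Primary Transfer: [the goods are of domestic origin? yes] AND [the goods have been substantially transformed in the territory? no] AND [the consignee is a government body? no] → not satisfied.
section 14 — Listed Shipment: [the exporter holds a general authorisation? yes] OR [the goods are of domestic origin? yes] → satisfied.
section 5 — Class-J Item: [the goods are of domestic origin? yes] OR [the consignee is an affiliated undertaking? no] → satisfied.
section 11 — Class-H Consignment: [Primary Transfer (section 3)? no] OR [Listed Shipment (section 14)? yes] OR [Class-J Item (section 5)? yes] → satisfied.
section 2 — Tier I Article: the goods are specified on the dual-use schedule? yes; the goods incorporate encryption functionality? yes; the consignee is not a government body? yes — 3 of 3 hold (need ≥2) → satisfied.
section 8 — Permitted Good: [the exporter holds a general authorisation? yes] OR [the end-use certificate has been lodged? no] OR [the goods are not specified on the dual-use schedule? no] → satisfied.
section 10 — Exempt Good: Tier I Article (section 2)? yes; Permitted Good (section 8)? yes; the end-use certificate has been lodged? no — 2 of 3 hold (need ≥2) → satisfied.
section 7 — Certified Article: Class-H Consignment (section 11)? yes; Exempt Good (section 10)? yes; the destination is not a listed territory? no — 2 of 3 hold (need ≥2) → satisfied.
section 1 — Restricted Export: [the goods are specified on the dual-use schedule? yes] OR [declared value of the shipment: $266,000 ≥ $184,350? yes] → satisfied.
section 4 — Licensed Article: [the goods are specified on the dual-use schedule? yes] AND [the end-use certificate has been lodged? no] → not satisfied.
section 12 — Relevant Item: [Licensed Article (section 4)? no] OR [the consignee is a government body? no] → not satisfied.
section 9 — Tier III Good: [Certified Article (section 7)? yes] AND [Restricted Export (section 1)? yes] AND [Relevant Item (section 12)? no] → not satisfied.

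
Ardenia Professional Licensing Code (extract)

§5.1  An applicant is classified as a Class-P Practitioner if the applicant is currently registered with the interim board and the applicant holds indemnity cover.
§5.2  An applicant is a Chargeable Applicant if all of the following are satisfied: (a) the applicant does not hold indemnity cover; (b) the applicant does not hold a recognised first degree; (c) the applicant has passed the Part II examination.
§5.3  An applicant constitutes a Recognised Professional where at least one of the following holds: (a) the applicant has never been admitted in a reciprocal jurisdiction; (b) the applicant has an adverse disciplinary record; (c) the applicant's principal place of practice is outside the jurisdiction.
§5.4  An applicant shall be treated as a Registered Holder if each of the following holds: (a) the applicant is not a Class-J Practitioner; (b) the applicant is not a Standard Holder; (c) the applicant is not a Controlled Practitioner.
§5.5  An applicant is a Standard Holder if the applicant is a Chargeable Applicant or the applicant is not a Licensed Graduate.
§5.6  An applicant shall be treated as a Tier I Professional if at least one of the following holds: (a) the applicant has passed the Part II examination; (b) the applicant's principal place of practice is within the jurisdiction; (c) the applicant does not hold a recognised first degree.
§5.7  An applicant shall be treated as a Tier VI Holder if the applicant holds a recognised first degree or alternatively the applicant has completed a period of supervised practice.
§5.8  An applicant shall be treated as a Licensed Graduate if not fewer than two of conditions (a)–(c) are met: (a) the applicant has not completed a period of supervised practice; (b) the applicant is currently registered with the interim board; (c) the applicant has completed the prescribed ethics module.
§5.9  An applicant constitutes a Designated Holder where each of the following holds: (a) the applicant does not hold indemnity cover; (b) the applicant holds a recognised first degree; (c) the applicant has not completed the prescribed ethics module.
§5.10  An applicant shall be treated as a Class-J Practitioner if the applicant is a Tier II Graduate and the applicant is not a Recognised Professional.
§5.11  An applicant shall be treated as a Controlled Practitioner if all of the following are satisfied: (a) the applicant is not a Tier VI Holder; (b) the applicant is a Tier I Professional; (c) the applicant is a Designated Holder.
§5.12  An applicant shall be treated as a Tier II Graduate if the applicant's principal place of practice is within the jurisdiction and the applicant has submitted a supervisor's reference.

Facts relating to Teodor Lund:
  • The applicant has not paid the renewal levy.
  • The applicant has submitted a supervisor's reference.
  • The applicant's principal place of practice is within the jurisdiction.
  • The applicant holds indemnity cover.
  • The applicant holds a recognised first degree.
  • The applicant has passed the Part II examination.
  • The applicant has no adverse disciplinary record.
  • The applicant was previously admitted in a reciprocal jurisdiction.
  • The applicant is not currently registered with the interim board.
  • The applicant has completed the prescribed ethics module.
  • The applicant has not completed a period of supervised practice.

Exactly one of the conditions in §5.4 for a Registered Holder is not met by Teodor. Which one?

Class-J Practitioner

§5.12 — Tier II Graduate: [the applicant's principal place of practice is within the jurisdiction? yes] AND [the applicant has submitted a supervisor's reference? yes] → satisfied.
§5.3 — Recognised Professional: [the applicant has never been admitted in a reciprocal jurisdiction? no] OR [the applicant has an adverse disciplinary record? no] OR [the applicant's principal place of practice is outside the jurisdiction? no] → not satisfied.
§5.10 — Class-J Practitioner: [Tier II Graduate (§5.12)? yes] AND [not a Recognised Professional (§5.3)? yes] → satisfied.
§5.2 — Chargeable Applicant: [the applicant does not hold indemnity cover? no] AND [the applicant does not hold a recognised first degree? no] AND [the applicant has passed the Part II examination? yes] → not satisfied.
§5.8 — Licensed Graduate: the applicant has not completed a period of supervised practice? yes; the applicant is currently registered with the interim board? no; the applicant has completed the prescribed ethics module? yes — 2 of 3 hold (need ≥2) → satisfied.
§5.5 — Standard Holder: [Chargeable Applicant (§5.2)? no] OR [not a Licensed Graduate (§5.8)? no] → not satisfied.
§5.7 — Tier VI Holder: [the applicant holds a recognised first degree? yes] OR [the applicant has completed a period of supervised practice? no] → satisfied.
§5.6 — Tier I Professional: [the applicant has passed the Part II examination? yes] OR [the applicant's principal place of practice is within the jurisdiction? yes] OR [the applicant does not hold a recognised first degree? no] → satisfied.
§5.9 — Designated Holder: [the applicant does not hold indemnity cover? no] AND [the applicant holds a recognised first degree? yes] AND [the applicant has not completed the prescribed ethics module? no] → not satisfied.
§5.11 — Controlled Practitioner: [not a Tier VI Holder (§5.7)? no] AND [Tier I Professional (§5.6)? yes] AND [Designated Holder (§5.9)? no] → not satisfied.
§5.4 — Registered Holder: [not a Class-J Practitioner (§5.10)? no] AND [not a Standard Holder (§5.5)? yes] AND [not a Controlled Practitioner (§5.11)? yes] → not satisfied.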